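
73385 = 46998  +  26387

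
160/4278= 80/2139 = 0.04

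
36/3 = 12 = 12.00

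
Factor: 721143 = 3^4*29^1*307^1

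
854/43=854/43 = 19.86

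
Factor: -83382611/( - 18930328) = 2^(-3)*13^1*53^(  -  1 )*659^1*9733^1*44647^( - 1)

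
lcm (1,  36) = 36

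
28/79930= 14/39965 = 0.00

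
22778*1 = 22778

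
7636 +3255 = 10891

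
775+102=877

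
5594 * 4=22376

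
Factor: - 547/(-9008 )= 2^( - 4 )*547^1*563^( - 1)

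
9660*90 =869400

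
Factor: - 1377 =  - 3^4*17^1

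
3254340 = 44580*73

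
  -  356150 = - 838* 425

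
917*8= 7336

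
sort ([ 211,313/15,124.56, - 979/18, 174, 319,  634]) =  [ - 979/18, 313/15, 124.56, 174, 211,319, 634 ] 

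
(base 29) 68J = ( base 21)C05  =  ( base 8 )12261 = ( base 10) 5297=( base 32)55h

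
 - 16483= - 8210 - 8273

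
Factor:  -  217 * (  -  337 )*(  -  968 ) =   -  2^3* 7^1 * 11^2*31^1*337^1 = - 70788872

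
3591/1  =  3591 =3591.00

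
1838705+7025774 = 8864479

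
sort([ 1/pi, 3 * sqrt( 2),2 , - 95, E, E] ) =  [ - 95 , 1/pi,2 , E , E,3* sqrt(2)]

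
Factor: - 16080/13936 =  - 3^1 * 5^1*13^ (-1) = - 15/13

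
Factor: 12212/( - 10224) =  - 43/36 = - 2^( -2)*3^( - 2)*43^1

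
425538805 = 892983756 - 467444951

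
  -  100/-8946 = 50/4473 = 0.01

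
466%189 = 88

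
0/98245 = 0=0.00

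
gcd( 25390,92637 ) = 1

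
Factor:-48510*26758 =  - 2^2 *3^2*5^1*7^2 * 11^1*17^1*787^1 = - 1298030580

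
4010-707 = 3303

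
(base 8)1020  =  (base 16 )210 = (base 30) hi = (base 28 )IO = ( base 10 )528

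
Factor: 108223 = 108223^1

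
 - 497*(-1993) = 990521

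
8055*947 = 7628085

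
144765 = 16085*9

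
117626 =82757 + 34869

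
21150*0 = 0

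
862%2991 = 862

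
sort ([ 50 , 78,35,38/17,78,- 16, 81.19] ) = [ - 16, 38/17,35,50, 78,78, 81.19]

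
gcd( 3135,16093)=209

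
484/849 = 484/849 = 0.57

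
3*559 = 1677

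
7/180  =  7/180 =0.04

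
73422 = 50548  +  22874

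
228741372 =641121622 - 412380250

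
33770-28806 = 4964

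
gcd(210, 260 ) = 10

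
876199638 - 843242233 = 32957405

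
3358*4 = 13432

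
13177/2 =13177/2 = 6588.50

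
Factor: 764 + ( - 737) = 27= 3^3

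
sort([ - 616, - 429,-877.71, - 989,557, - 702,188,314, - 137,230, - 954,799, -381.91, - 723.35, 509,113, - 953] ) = [-989, -954, -953, - 877.71, - 723.35 ,-702, - 616,  -  429, - 381.91, - 137,  113, 188,  230,314, 509,557,799]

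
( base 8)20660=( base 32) 8dg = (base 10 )8624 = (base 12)4ba8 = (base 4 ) 2012300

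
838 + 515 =1353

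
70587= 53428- - 17159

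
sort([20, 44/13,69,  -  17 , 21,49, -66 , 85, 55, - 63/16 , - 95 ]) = [- 95 , - 66, - 17, - 63/16,44/13 , 20, 21 , 49, 55, 69, 85 ]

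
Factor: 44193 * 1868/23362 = 41276262/11681  =  2^1*3^1*467^1 * 11681^( - 1)*14731^1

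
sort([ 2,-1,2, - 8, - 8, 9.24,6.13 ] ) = [ - 8, - 8,  -  1,2 , 2,  6.13,9.24]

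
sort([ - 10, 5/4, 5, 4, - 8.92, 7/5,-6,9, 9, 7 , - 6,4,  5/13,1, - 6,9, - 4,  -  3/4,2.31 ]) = [ - 10 ,-8.92, - 6, - 6, - 6, - 4, - 3/4, 5/13 , 1, 5/4 , 7/5,  2.31,4,  4,5, 7, 9, 9, 9] 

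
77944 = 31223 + 46721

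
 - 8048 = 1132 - 9180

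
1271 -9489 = -8218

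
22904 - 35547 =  - 12643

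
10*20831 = 208310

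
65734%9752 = 7222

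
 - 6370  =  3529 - 9899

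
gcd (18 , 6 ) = 6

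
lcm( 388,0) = 0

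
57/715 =57/715 = 0.08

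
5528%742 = 334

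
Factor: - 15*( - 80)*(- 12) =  - 14400 = - 2^6* 3^2 * 5^2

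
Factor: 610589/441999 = 3^ ( - 2 ) * 7^2 * 17^1 * 67^( - 1) = 833/603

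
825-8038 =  - 7213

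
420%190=40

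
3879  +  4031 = 7910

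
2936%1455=26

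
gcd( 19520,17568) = 1952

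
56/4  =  14 = 14.00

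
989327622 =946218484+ 43109138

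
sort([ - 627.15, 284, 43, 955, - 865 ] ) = [-865, - 627.15, 43, 284,  955]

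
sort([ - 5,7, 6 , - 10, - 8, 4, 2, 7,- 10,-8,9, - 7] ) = [ -10, - 10, - 8,-8,-7, - 5,2,4, 6, 7, 7, 9 ]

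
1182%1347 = 1182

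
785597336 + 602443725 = 1388041061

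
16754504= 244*68666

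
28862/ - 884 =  - 33 + 155/442 = -  32.65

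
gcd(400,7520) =80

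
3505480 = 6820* 514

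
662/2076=331/1038  =  0.32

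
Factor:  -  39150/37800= - 2^( - 2) *7^( - 1)*29^1  =  - 29/28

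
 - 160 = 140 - 300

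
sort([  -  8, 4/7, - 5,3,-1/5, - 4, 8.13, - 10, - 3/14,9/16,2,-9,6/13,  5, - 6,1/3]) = [ - 10, - 9,-8, - 6, - 5, - 4, - 3/14, - 1/5,1/3, 6/13,9/16,4/7, 2, 3,5,8.13]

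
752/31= 24+ 8/31 = 24.26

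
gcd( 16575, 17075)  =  25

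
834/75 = 278/25 = 11.12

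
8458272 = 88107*96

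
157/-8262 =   -  1 +8105/8262=- 0.02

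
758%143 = 43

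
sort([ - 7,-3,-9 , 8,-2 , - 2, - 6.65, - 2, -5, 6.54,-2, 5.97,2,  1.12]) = [ - 9, - 7,-6.65,-5, - 3 ,  -  2, - 2,  -  2 ,-2 , 1.12, 2, 5.97, 6.54, 8 ] 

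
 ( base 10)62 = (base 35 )1r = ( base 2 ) 111110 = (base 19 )35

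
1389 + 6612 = 8001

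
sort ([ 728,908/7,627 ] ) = [ 908/7, 627,728 ] 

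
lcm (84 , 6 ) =84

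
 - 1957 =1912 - 3869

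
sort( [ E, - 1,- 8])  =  [ - 8, - 1, E ] 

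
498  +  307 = 805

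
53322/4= 26661/2= 13330.50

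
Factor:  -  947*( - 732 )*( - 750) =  - 519903000 = -2^3*3^2*5^3 * 61^1 * 947^1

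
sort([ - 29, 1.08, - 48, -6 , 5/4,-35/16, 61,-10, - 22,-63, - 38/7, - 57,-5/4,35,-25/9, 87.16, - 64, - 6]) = [  -  64, - 63,- 57, - 48,  -  29 ,-22, - 10, - 6, - 6, - 38/7, - 25/9, - 35/16, - 5/4,1.08,5/4,35,61,87.16 ]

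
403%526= 403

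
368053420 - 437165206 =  - 69111786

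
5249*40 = 209960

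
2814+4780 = 7594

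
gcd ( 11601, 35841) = 3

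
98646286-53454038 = 45192248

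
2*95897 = 191794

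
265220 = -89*(  -  2980 )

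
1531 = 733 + 798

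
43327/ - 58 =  - 748 + 57/58 = -747.02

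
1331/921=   1331/921= 1.45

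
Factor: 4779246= 2^1*3^1*796541^1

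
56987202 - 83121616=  - 26134414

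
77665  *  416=32308640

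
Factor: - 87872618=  - 2^1*43936309^1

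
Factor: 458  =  2^1 * 229^1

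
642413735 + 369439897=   1011853632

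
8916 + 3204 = 12120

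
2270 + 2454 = 4724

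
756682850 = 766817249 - 10134399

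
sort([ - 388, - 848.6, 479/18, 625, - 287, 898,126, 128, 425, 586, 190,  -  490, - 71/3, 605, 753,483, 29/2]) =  [ - 848.6,-490,-388, - 287, -71/3,29/2, 479/18,  126, 128,190, 425, 483, 586, 605, 625, 753, 898]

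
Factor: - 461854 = -2^1* 29^1*7963^1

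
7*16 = 112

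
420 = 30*14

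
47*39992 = 1879624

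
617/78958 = 617/78958 = 0.01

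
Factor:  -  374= - 2^1*11^1*17^1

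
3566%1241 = 1084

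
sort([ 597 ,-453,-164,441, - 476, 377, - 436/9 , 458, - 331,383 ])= [-476, - 453,-331,-164,-436/9, 377,383, 441, 458,  597]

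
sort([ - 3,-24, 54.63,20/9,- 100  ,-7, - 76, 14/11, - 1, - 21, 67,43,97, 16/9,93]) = [ - 100,- 76, -24, - 21, - 7, - 3, - 1,14/11,16/9, 20/9, 43, 54.63, 67, 93,97]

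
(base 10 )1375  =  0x55F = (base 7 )4003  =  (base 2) 10101011111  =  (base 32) 1AV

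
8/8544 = 1/1068 = 0.00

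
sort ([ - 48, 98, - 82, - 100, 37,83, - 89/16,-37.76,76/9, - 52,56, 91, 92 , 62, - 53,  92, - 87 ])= [ - 100  ,-87, - 82,-53, - 52 , - 48, - 37.76, - 89/16,76/9,37,56,62 , 83,91,92,92,98 ]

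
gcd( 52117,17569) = 1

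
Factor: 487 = 487^1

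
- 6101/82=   -  75 +49/82 = - 74.40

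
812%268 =8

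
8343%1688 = 1591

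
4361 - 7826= - 3465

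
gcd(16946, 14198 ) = 458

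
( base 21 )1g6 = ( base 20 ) 1J3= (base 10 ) 783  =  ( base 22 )1dd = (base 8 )1417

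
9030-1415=7615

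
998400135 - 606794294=391605841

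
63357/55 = 1151 + 52/55 = 1151.95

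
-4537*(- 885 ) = 4015245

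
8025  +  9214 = 17239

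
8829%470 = 369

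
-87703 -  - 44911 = - 42792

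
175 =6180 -6005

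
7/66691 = 7/66691 = 0.00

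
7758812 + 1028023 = 8786835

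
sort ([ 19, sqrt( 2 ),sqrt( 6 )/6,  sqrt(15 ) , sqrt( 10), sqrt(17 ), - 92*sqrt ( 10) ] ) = [ - 92*sqrt ( 10),sqrt ( 6)/6, sqrt(2),sqrt( 10), sqrt( 15),sqrt(17), 19 ]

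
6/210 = 1/35 = 0.03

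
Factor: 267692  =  2^2 * 66923^1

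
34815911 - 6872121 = 27943790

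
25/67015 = 5/13403 = 0.00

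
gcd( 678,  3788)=2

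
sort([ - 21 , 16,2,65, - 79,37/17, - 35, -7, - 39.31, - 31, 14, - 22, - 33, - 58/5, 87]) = [ - 79,- 39.31, - 35 , - 33, - 31, - 22, - 21, - 58/5, - 7, 2,37/17,  14,16,65, 87]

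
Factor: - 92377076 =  - 2^2*11^1*2099479^1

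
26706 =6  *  4451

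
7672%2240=952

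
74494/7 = 10642 =10642.00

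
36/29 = 36/29  =  1.24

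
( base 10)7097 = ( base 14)282D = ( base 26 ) ACP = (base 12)4135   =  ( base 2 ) 1101110111001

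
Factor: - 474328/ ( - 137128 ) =61^(-1)*211^1= 211/61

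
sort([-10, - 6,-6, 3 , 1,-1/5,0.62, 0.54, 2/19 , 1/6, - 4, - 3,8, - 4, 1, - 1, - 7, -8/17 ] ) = [ - 10,- 7, - 6, - 6 , - 4 , - 4, - 3 , - 1 , - 8/17, - 1/5,  2/19, 1/6, 0.54 , 0.62,  1, 1, 3,  8 ]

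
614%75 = 14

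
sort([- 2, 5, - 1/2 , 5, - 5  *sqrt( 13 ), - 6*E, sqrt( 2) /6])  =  [-5*sqrt( 13), - 6*E,-2, - 1/2,sqrt( 2) /6 , 5,5 ] 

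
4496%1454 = 134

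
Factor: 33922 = 2^1*7^1*2423^1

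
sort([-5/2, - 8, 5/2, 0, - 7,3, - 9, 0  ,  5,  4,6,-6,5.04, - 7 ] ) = [ - 9, - 8,-7,-7,-6,-5/2,0,0, 5/2 , 3, 4,5,5.04,6] 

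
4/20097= 4/20097 = 0.00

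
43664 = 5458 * 8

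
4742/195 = 24  +  62/195 = 24.32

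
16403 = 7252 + 9151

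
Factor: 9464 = 2^3 * 7^1*13^2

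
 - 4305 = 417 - 4722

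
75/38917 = 75/38917 = 0.00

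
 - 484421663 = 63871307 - 548292970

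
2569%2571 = 2569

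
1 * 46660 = 46660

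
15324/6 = 2554 = 2554.00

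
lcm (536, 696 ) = 46632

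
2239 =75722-73483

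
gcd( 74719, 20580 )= 1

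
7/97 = 7/97 = 0.07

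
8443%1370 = 223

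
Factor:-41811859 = -53^1* 788903^1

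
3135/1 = 3135=3135.00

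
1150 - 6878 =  - 5728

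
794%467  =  327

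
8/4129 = 8/4129 = 0.00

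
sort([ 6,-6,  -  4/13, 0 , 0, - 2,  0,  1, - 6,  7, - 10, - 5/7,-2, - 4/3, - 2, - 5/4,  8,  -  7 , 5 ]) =[ - 10,-7,  -  6,  -  6, - 2,  -  2,-2, - 4/3 , - 5/4, - 5/7, - 4/13,0, 0, 0,  1,5, 6,  7 , 8]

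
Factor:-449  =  -449^1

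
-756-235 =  - 991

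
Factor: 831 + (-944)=-113  =  - 113^1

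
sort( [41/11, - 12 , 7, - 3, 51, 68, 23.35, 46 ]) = [  -  12, - 3, 41/11, 7, 23.35 , 46,51, 68 ] 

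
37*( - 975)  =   - 36075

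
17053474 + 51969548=69023022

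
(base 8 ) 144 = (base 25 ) 40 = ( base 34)2w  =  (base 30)3a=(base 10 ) 100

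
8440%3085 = 2270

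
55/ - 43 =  - 55/43=-1.28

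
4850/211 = 4850/211 = 22.99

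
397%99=1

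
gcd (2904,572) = 44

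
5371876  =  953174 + 4418702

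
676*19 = 12844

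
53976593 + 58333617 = 112310210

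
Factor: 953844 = 2^2*3^1*101^1*787^1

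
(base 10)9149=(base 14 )3497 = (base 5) 243044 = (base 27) cen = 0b10001110111101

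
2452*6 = 14712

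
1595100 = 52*30675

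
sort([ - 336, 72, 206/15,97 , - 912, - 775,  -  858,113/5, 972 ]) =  [- 912,  -  858, - 775,  -  336,206/15,113/5,72,97 , 972]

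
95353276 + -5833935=89519341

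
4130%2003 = 124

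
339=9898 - 9559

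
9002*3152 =28374304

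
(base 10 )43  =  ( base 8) 53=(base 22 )1l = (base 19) 25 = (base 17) 29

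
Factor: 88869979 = 11^1 * 647^1*12487^1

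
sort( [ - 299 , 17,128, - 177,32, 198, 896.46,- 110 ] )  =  [ - 299,-177, -110 , 17, 32,  128, 198,896.46 ] 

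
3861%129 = 120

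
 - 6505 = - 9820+3315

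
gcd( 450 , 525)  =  75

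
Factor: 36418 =2^1*131^1*139^1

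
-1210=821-2031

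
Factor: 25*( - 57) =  - 1425 = - 3^1*5^2*19^1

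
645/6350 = 129/1270 = 0.10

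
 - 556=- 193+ - 363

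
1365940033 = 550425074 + 815514959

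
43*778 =33454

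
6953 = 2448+4505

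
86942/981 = 88 +614/981 = 88.63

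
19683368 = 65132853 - 45449485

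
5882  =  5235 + 647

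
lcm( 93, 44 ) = 4092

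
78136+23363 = 101499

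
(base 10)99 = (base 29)3C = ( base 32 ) 33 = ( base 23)47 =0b1100011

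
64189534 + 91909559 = 156099093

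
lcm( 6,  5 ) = 30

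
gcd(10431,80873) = 1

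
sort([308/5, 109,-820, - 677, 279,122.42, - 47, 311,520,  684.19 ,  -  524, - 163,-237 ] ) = [ - 820, - 677, - 524,-237, - 163,-47, 308/5 , 109,122.42, 279, 311, 520, 684.19] 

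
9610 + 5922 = 15532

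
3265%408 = 1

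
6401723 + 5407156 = 11808879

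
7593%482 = 363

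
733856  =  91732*8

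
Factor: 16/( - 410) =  - 2^3*5^(  -  1)*41^( - 1) = - 8/205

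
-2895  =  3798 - 6693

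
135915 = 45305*3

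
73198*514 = 37623772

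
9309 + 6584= 15893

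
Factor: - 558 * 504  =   - 2^4*3^4 * 7^1*31^1 = -281232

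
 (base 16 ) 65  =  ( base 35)2V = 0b1100101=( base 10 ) 101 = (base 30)3b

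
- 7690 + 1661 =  - 6029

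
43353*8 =346824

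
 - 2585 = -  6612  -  -4027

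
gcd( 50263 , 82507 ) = 1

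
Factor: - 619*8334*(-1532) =7903198872 = 2^3*3^2*383^1*463^1*619^1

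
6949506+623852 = 7573358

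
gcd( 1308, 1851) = 3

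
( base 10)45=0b101101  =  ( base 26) 1J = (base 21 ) 23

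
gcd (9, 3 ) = 3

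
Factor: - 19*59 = - 1121 = - 19^1*59^1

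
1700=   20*85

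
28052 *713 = 20001076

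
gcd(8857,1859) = 1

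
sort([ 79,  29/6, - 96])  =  [ - 96 , 29/6, 79]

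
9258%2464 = 1866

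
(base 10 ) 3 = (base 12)3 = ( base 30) 3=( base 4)3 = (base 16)3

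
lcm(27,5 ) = 135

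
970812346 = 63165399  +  907646947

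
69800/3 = 23266 + 2/3 = 23266.67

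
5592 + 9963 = 15555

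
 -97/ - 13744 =97/13744 = 0.01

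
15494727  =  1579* 9813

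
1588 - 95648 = - 94060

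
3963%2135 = 1828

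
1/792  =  1/792 = 0.00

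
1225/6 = 1225/6  =  204.17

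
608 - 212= 396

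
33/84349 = 33/84349= 0.00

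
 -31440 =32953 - 64393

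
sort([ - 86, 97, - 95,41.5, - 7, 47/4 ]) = [ - 95,-86,  -  7, 47/4, 41.5,97 ] 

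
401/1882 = 401/1882 = 0.21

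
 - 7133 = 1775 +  - 8908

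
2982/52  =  57 + 9/26 = 57.35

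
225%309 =225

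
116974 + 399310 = 516284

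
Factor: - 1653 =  - 3^1*19^1*29^1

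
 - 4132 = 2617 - 6749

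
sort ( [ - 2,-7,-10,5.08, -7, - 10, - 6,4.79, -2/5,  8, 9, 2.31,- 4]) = [ - 10,-10, - 7,  -  7, - 6,-4,-2,- 2/5, 2.31, 4.79,5.08, 8,9] 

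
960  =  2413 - 1453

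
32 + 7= 39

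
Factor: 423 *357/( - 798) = - 2^(  -  1)*3^2*17^1*19^( - 1)*47^1 = - 7191/38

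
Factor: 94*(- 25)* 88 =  - 2^4 * 5^2*11^1*47^1 = - 206800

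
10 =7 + 3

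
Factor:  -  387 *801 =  - 3^4*43^1 *89^1 = -  309987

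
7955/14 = 568 + 3/14 = 568.21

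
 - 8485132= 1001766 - 9486898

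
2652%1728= 924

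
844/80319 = 844/80319 =0.01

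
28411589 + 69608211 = 98019800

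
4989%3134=1855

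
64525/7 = 9217 + 6/7 = 9217.86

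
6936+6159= 13095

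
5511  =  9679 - 4168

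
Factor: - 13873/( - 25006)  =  2^( - 1 )*12503^ ( - 1 )*13873^1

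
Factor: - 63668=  - 2^2*11^1*1447^1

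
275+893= 1168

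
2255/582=3 + 509/582= 3.87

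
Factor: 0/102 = 0=0^1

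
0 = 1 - 1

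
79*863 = 68177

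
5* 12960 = 64800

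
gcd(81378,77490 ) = 54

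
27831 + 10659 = 38490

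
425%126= 47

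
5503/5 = 5503/5= 1100.60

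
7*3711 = 25977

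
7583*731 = 5543173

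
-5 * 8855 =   -  44275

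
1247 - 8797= - 7550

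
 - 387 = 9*( - 43 ) 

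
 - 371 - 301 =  -672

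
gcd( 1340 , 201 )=67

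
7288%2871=1546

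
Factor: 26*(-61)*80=-2^5*5^1*13^1*61^1 =- 126880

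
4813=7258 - 2445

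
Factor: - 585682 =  - 2^1*292841^1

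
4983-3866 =1117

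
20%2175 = 20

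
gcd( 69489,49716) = 9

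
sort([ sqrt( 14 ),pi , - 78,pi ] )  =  [ - 78, pi,  pi,sqrt(14 ) ] 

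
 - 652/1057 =  -  652/1057 = - 0.62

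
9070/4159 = 2 + 752/4159 = 2.18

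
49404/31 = 1593 + 21/31=1593.68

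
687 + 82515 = 83202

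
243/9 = 27 = 27.00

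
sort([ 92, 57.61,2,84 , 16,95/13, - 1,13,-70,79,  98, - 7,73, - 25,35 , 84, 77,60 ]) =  [ -70, - 25 ,  -  7, - 1,2,95/13, 13, 16, 35,57.61, 60,73,77,79, 84, 84,92, 98 ]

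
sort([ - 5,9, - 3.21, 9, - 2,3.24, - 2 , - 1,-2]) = [ - 5, - 3.21, - 2, - 2,-2,-1, 3.24,9, 9]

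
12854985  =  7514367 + 5340618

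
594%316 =278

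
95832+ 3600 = 99432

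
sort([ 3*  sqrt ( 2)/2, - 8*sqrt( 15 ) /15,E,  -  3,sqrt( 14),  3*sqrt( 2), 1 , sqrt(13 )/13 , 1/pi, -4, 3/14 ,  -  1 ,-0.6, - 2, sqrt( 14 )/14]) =[ - 4, - 3, - 8*sqrt( 15 ) /15, - 2, - 1,-0.6,3/14, sqrt (14 )/14, sqrt(13)/13,  1/pi,1,3 * sqrt(2 ) /2, E , sqrt(14 ), 3*sqrt(2 ) ] 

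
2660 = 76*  35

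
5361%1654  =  399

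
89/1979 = 89/1979=0.04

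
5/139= 5/139 = 0.04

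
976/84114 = 488/42057 = 0.01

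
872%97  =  96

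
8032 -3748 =4284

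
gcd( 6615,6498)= 9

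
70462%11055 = 4132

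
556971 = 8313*67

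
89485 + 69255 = 158740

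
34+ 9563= 9597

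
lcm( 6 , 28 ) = 84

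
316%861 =316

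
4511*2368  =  10682048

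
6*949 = 5694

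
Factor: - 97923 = - 3^1*7^1*4663^1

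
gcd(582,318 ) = 6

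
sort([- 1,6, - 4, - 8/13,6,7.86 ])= [ - 4, - 1, - 8/13,6,6,7.86 ]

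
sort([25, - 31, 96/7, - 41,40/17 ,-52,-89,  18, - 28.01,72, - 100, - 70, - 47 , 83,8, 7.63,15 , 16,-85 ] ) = [ - 100,-89, - 85, - 70, - 52 , - 47,-41,  -  31,  -  28.01,40/17,7.63,  8,96/7,15 , 16 , 18,25,72,83 ]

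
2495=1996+499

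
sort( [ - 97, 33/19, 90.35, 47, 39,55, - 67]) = [ - 97, - 67, 33/19,39,47, 55, 90.35]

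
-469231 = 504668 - 973899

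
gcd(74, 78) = 2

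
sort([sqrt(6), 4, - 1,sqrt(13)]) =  [ -1, sqrt(6),sqrt(13), 4]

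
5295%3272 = 2023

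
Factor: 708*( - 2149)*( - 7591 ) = 11549645772 = 2^2*3^1 *7^1 * 59^1*307^1*7591^1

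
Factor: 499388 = 2^2* 124847^1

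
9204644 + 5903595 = 15108239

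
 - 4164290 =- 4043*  1030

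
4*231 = 924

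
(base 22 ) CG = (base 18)fa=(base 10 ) 280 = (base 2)100011000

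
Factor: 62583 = 3^1 * 23^1*907^1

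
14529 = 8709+5820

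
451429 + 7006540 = 7457969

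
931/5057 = 931/5057 = 0.18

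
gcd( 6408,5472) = 72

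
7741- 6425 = 1316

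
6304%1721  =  1141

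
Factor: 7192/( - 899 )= - 2^3 = - 8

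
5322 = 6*887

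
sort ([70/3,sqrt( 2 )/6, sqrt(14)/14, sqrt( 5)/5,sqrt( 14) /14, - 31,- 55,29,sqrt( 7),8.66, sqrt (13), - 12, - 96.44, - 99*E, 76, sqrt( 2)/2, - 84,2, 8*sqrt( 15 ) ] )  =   [ - 99*E, - 96.44, - 84, - 55, - 31, - 12,sqrt( 2 ) /6, sqrt( 14) /14,  sqrt(14)/14,sqrt( 5 ) /5,sqrt( 2 ) /2, 2,sqrt(7 ),sqrt(13),  8.66, 70/3 , 29,8*sqrt(15 ),  76 ]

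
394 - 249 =145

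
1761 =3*587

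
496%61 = 8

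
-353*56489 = -19940617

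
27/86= 27/86 = 0.31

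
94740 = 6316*15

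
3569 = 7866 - 4297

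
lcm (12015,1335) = 12015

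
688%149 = 92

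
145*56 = 8120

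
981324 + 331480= 1312804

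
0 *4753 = 0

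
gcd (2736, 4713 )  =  3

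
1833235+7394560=9227795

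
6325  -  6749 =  - 424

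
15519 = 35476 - 19957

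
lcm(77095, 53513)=4548605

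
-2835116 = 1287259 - 4122375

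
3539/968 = 3539/968 = 3.66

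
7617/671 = 11 + 236/671 = 11.35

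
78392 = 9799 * 8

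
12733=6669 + 6064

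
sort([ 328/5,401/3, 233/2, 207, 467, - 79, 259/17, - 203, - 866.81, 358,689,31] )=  [ - 866.81, - 203,-79, 259/17 , 31,  328/5, 233/2, 401/3, 207,358,  467, 689 ] 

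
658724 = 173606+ 485118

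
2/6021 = 2/6021 = 0.00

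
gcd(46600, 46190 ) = 10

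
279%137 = 5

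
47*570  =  26790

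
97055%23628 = 2543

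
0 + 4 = 4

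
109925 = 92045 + 17880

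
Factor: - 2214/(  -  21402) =3/29=3^1*29^( - 1 ) 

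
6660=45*148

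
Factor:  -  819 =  - 3^2*7^1 * 13^1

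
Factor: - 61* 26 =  - 2^1*13^1*61^1 = - 1586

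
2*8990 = 17980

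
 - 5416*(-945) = 5118120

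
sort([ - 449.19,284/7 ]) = [ - 449.19, 284/7]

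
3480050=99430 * 35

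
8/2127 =8/2127 = 0.00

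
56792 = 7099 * 8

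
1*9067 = 9067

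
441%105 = 21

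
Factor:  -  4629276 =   -  2^2*3^2*128591^1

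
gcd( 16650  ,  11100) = 5550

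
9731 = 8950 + 781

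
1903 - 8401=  - 6498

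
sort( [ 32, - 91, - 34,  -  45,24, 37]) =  [  -  91, - 45, - 34, 24,32,37] 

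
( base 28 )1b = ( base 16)27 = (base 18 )23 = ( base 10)39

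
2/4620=1/2310 = 0.00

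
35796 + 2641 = 38437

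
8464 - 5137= 3327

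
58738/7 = 8391+1/7 = 8391.14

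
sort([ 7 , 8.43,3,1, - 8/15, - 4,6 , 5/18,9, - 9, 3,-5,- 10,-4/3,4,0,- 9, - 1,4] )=[ - 10, - 9,  -  9,- 5 , - 4, - 4/3,-1,-8/15,0,5/18, 1, 3,3,4, 4, 6 , 7, 8.43, 9 ]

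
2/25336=1/12668 =0.00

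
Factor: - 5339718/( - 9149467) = 2^1*3^2*89^( - 1)*223^( - 1)*461^( - 1) * 296651^1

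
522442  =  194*2693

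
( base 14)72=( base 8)144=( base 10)100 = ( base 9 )121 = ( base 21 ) 4G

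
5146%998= 156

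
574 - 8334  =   -7760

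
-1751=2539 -4290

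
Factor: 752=2^4*47^1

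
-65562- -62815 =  - 2747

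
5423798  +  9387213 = 14811011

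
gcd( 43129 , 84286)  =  17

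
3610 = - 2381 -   -  5991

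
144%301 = 144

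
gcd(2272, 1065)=71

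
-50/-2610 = 5/261= 0.02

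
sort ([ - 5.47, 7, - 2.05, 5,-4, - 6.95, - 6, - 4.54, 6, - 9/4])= [-6.95, - 6,- 5.47, - 4.54, - 4,-9/4, - 2.05,5, 6,7 ] 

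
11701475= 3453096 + 8248379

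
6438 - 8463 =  -2025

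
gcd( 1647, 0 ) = 1647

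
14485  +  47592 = 62077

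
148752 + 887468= 1036220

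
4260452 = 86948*49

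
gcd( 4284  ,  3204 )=36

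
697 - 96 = 601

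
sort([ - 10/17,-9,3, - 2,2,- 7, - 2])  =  [-9,-7, - 2,  -  2, - 10/17 , 2,3]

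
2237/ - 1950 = - 2 + 1663/1950 =-1.15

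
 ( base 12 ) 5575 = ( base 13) 43BB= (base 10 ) 9449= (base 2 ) 10010011101001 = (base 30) aet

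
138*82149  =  11336562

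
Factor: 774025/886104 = 2^(-3) * 3^ ( - 2)*5^2 * 7^1* 31^( - 1 ) * 397^( - 1)*4423^1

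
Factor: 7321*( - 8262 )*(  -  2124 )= 128472480648  =  2^3*3^7*17^1*59^1*7321^1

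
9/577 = 9/577 = 0.02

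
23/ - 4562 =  - 23/4562=-0.01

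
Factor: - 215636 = -2^2 *31^1*37^1*47^1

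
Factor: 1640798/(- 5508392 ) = - 820399/2754196 =- 2^( - 2) * 563^( - 1)  *  1223^ ( - 1)*820399^1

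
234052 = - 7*(  -  33436 )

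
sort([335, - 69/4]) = [ - 69/4, 335 ]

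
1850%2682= 1850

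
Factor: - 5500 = -2^2*5^3*11^1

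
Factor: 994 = 2^1*7^1*71^1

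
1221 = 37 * 33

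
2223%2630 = 2223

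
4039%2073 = 1966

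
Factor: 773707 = 11^1*37^1*1901^1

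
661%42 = 31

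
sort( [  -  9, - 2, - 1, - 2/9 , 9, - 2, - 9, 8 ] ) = [ -9, - 9, - 2, - 2,-1,-2/9,8,9]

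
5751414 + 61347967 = 67099381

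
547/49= 11 + 8/49 = 11.16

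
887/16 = 887/16 = 55.44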